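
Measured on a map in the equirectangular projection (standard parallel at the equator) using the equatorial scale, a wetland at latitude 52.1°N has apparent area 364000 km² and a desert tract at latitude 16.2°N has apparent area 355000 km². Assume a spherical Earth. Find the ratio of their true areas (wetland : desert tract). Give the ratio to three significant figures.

0.656

Plate carrée has h = 1 and k = sec φ, giving areal scale sec φ; true area = (apparent area) · cos φ.
True area of wetland: 364000 × cos(52.1°) = 364000 × 0.6143 = 223600 km².
True area of desert tract: 355000 × cos(16.2°) = 355000 × 0.9603 = 340900 km².
Ratio = 223600 / 340900 ≈ 0.656.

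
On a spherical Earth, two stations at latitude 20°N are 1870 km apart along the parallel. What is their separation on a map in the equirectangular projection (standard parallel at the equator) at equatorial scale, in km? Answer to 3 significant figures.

In the plate carrée (x = Rλ, y = Rφ), meridians are true-scale (h = 1) and parallels are stretched by k = sec φ.
Along the parallel, k = sec 20° = 1/0.9397 = 1.064.
Map distance = 1870 × 1.064 ≈ 1990 km.

1990 km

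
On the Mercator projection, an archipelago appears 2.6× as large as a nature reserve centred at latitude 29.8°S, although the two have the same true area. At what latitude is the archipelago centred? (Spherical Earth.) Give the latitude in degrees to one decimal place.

57.4°

For equal true areas on Mercator, apparent areas scale as sec²φ, so the ratio is cos²φ₂ / cos²φ₁.
cos²φ₂ / cos²φ₁ = 2.6  ⇒  cos φ₁ = cos 29.8° / √2.6 = 0.8678/1.612 = 0.5382.
φ₁ = arccos(0.5382) ≈ 57.4°.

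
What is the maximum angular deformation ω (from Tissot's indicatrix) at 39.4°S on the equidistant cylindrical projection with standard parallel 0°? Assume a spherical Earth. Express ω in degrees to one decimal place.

14.7°

For the equirectangular projection with φ₀ = 0 (plate carrée), h = 1 along meridians and k = sec φ along parallels.
At 39.4°: h = 1.000, k = 1.294; principal scales a = 1.294, b = 1.000.
sin(ω/2) = (a − b)/(a + b) = 0.2941/2.294 = 0.1282, so ω = 2 arcsin(0.1282) ≈ 14.7°.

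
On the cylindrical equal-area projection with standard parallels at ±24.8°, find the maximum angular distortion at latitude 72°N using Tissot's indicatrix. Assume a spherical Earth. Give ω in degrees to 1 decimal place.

104.8°

A cylindrical equal-area projection with standard parallel φ₀ has meridian scale h = cos φ / cos φ₀ and parallel scale k = cos φ₀ / cos φ (so areas are preserved, h·k = 1).
At 72°: h = 0.3404, k = 2.938; principal scales a = 2.938, b = 0.3404.
sin(ω/2) = (a − b)/(a + b) = 2.597/3.278 = 0.7923, so ω = 2 arcsin(0.7923) ≈ 104.8°.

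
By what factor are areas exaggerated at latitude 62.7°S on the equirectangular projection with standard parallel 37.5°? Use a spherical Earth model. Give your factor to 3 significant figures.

1.73

With standard parallel φ₀ = 37.5°, the equirectangular projection gives x = Rλ cos φ₀, y = Rφ, so h = 1 and k = cos 37.5° / cos φ.
Areal scale = h·k = 1 × cos φ₀ / cos φ; at 62.7°, h = 1.000, k = 1.730, so h·k = 1.730.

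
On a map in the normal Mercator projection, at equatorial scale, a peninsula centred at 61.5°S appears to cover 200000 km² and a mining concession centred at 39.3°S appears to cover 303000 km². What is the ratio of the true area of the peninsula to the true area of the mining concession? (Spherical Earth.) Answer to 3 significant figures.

0.251

Since Mercator area scale is 1/cos²φ, the true area equals the apparent area multiplied by cos²φ.
True area of peninsula: 200000 × cos²(61.5°) = 200000 × 0.2277 = 45540 km².
True area of mining concession: 303000 × cos²(39.3°) = 303000 × 0.5988 = 181400 km².
Ratio = 45540 / 181400 ≈ 0.251.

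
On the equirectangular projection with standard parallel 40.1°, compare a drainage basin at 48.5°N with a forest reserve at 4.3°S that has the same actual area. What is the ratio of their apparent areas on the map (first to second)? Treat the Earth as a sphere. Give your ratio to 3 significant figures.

1.50

The equidistant cylindrical projection with φ₀ = 40.1° has h = 1 (meridians true) and k = cos φ₀ / cos φ along parallels.
Areal scale at 48.5°: h·k = 1.000 × 1.154 = 1.154.
Areal scale at 4.3°: h·k = 1.000 × 0.7671 = 0.7671.
Ratio = 1.154/0.7671 ≈ 1.50.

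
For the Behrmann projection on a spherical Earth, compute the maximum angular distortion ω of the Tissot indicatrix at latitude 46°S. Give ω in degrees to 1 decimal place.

The Behrmann projection is cylindrical equal-area with φ₀ = 30°. For cylindrical equal-area with standard parallel φ₀, h = cos φ / cos φ₀ and k = cos φ₀ / cos φ, so h·k = 1.
At 46°: h = 0.8021, k = 1.247; principal scales a = 1.247, b = 0.8021.
sin(ω/2) = (a − b)/(a + b) = 0.4446/2.049 = 0.2170, so ω = 2 arcsin(0.2170) ≈ 25.1°.

25.1°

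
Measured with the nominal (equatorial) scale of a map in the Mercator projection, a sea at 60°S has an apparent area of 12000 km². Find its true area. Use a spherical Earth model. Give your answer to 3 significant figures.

3000 km²

For Mercator, h = k = sec φ (a conformal cylindrical projection has a single point scale, 1/cos φ).
Areal scale = k² = sec²φ = 1/cos²(60°) = 1/0.5000² = 4.000.
True area = apparent / (areal scale) = 12000 / 4.000 ≈ 3000 km².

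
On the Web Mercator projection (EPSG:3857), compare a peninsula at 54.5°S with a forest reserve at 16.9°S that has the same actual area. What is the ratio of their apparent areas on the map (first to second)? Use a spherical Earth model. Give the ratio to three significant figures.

Mercator is conformal with k = sec φ, so areal scale = k² = sec²φ.
At 54.5°: sec²(54.5°) = 1/0.5807² = 2.965.
At 16.9°: sec²(16.9°) = 1/0.9568² = 1.092.
Ratio = 2.965/1.092 = cos²(16.9°)/cos²(54.5°) ≈ 2.71.

2.71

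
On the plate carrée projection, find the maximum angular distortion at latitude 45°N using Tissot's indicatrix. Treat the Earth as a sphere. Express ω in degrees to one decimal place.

19.8°

In the plate carrée (x = Rλ, y = Rφ), meridians are true-scale (h = 1) and parallels are stretched by k = sec φ.
At 45°: h = 1.000, k = 1.414; principal scales a = 1.414, b = 1.000.
sin(ω/2) = (a − b)/(a + b) = 0.4142/2.414 = 0.1716, so ω = 2 arcsin(0.1716) ≈ 19.8°.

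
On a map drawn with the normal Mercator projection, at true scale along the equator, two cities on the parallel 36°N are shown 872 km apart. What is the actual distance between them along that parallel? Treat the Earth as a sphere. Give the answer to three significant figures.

705 km

The Mercator projection is conformal; its linear scale factor is the same in every direction and equals sec φ = 1/cos φ.
Along the parallel at 36°, map distances are exaggerated by k = sec 36° = 1.236.
True distance = 872 / 1.236 = 872 × cos 36° ≈ 705 km.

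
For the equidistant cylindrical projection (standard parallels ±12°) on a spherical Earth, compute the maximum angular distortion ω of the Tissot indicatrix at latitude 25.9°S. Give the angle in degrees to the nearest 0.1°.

With standard parallel φ₀ = 12°, the equirectangular projection gives x = Rλ cos φ₀, y = Rφ, so h = 1 and k = cos 12° / cos φ.
At 25.9°: h = 1.000, k = 1.087; principal scales a = 1.087, b = 1.000.
sin(ω/2) = (a − b)/(a + b) = 0.08736/2.087 = 0.04185, so ω = 2 arcsin(0.04185) ≈ 4.8°.

4.8°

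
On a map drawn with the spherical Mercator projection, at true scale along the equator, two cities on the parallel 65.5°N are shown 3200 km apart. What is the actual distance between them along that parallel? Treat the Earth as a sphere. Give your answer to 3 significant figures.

1330 km

The Mercator projection is conformal; its linear scale factor is the same in every direction and equals sec φ = 1/cos φ.
Along the parallel at 65.5°, map distances are exaggerated by k = sec 65.5° = 2.411.
True distance = 3200 / 2.411 = 3200 × cos 65.5° ≈ 1330 km.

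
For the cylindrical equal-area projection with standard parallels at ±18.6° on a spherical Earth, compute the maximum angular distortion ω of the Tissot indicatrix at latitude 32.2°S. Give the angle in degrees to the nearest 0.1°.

13.0°

A cylindrical equal-area projection with standard parallel φ₀ has meridian scale h = cos φ / cos φ₀ and parallel scale k = cos φ₀ / cos φ (so areas are preserved, h·k = 1).
At 32.2°: h = 0.8928, k = 1.120; principal scales a = 1.120, b = 0.8928.
sin(ω/2) = (a − b)/(a + b) = 0.2272/2.013 = 0.1129, so ω = 2 arcsin(0.1129) ≈ 13.0°.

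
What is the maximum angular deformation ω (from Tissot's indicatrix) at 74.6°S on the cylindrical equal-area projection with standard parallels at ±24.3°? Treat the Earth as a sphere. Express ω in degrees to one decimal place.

For cylindrical equal-area with standard parallel φ₀, h = cos φ / cos φ₀ and k = cos φ₀ / cos φ, so h·k = 1.
At 74.6°: h = 0.2914, k = 3.432; principal scales a = 3.432, b = 0.2914.
sin(ω/2) = (a − b)/(a + b) = 3.141/3.723 = 0.8435, so ω = 2 arcsin(0.8435) ≈ 115.0°.

115.0°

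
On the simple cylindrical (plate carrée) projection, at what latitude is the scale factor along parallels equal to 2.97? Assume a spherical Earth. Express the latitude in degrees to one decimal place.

70.3°

Plate carrée: h = 1, k = sec φ along parallels.
sec φ = 2.97  ⇒  cos φ = 0.3367  ⇒  φ ≈ 70.3°.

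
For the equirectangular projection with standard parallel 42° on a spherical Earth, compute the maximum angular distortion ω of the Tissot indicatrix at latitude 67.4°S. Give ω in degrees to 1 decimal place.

In the equirectangular projection with standard parallel φ₀ = 42° (x = Rλ cos φ₀, y = Rφ), meridians are true-scale (h = 1) and the parallel scale is k = cos φ₀ / cos φ.
At 67.4°: h = 1.000, k = 1.934; principal scales a = 1.934, b = 1.000.
sin(ω/2) = (a − b)/(a + b) = 0.9338/2.934 = 0.3183, so ω = 2 arcsin(0.3183) ≈ 37.1°.

37.1°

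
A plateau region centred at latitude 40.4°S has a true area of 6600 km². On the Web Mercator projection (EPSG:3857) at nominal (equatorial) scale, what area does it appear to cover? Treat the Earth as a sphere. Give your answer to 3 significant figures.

11400 km²

For Mercator, h = k = sec φ (a conformal cylindrical projection has a single point scale, 1/cos φ).
Areal scale = k² = sec²φ = 1/cos²(40.4°) = 1/0.7615² = 1.724.
Apparent area = 6600 × 1.724 ≈ 11400 km².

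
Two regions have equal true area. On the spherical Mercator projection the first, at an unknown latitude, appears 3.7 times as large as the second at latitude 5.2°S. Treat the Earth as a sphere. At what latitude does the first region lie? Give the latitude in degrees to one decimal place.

On Mercator, (apparent₁)/(apparent₂) = sec²φ₁ / sec²φ₂ when true areas are equal.
cos²φ₂ / cos²φ₁ = 3.7  ⇒  cos φ₁ = cos 5.2° / √3.7 = 0.9959/1.924 = 0.5177.
φ₁ = arccos(0.5177) ≈ 58.8°.

58.8°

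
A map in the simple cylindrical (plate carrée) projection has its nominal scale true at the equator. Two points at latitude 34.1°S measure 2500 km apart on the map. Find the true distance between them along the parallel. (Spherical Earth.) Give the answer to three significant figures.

2070 km

In the plate carrée (x = Rλ, y = Rφ), meridians are true-scale (h = 1) and parallels are stretched by k = sec φ.
Along the parallel at 34.1°, map distances are exaggerated by k = sec 34.1° = 1.208.
True distance = 2500 / 1.208 = 2500 × cos 34.1° ≈ 2070 km.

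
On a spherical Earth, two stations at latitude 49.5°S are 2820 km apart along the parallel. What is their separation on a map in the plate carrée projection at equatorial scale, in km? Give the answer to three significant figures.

For the equirectangular projection with φ₀ = 0 (plate carrée), h = 1 along meridians and k = sec φ along parallels.
Along the parallel, k = sec 49.5° = 1/0.6494 = 1.540.
Map distance = 2820 × 1.540 ≈ 4340 km.

4340 km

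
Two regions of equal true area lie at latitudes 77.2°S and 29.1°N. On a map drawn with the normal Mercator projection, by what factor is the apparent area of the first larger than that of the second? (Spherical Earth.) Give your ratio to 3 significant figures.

On Mercator, area is exaggerated by sec²φ = 1/cos²φ.
At 77.2°: sec²(77.2°) = 1/0.2215² = 20.37.
At 29.1°: sec²(29.1°) = 1/0.8738² = 1.310.
Ratio = 20.37/1.310 = cos²(29.1°)/cos²(77.2°) ≈ 15.6.

15.6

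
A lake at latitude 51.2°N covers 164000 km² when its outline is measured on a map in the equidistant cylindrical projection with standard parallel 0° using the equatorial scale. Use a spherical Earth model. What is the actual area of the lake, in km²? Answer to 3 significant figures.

103000 km²

Plate carrée maps x = Rλ, y = Rφ. The meridian scale is h = 1 and the parallel scale is k = 1/cos φ = sec φ.
Areal scale = h·k = 1 × sec φ; at 51.2°, h = 1.000, k = 1.596, so h·k = 1.596.
True area = apparent / (areal scale) = 164000 / 1.596 ≈ 103000 km².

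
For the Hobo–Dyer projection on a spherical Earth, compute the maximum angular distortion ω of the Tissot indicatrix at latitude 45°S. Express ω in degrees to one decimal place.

13.2°

The Hobo–Dyer projection is cylindrical equal-area with φ₀ = 37.5°. A cylindrical equal-area projection with standard parallel φ₀ has meridian scale h = cos φ / cos φ₀ and parallel scale k = cos φ₀ / cos φ (so areas are preserved, h·k = 1).
At 45°: h = 0.8913, k = 1.122; principal scales a = 1.122, b = 0.8913.
sin(ω/2) = (a − b)/(a + b) = 0.2307/2.013 = 0.1146, so ω = 2 arcsin(0.1146) ≈ 13.2°.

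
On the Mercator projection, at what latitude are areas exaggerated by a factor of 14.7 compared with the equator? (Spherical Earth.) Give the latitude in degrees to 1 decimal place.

74.9°

Mercator areal scale is sec²φ.
sec²φ = 14.7  ⇒  cos²φ = 0.06803  ⇒  cos φ = 0.2608.
φ = arccos(0.2608) ≈ 74.9°.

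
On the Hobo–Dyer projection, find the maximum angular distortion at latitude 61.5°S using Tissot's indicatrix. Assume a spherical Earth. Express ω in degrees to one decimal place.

55.9°

Hobo–Dyer is a cylindrical equal-area projection with standard parallels at ±37.5°. Cylindrical equal-area (φ₀ = 37.5°): h = cos φ / cos 37.5° along meridians, k = cos 37.5° / cos φ along parallels; h·k = 1.
At 61.5°: h = 0.6014, k = 1.663; principal scales a = 1.663, b = 0.6014.
sin(ω/2) = (a − b)/(a + b) = 1.061/2.264 = 0.4687, so ω = 2 arcsin(0.4687) ≈ 55.9°.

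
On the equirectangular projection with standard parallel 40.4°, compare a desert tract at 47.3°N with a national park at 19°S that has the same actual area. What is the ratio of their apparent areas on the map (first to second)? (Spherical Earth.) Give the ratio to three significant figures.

In the equirectangular projection with standard parallel φ₀ = 40.4° (x = Rλ cos φ₀, y = Rφ), meridians are true-scale (h = 1) and the parallel scale is k = cos φ₀ / cos φ.
Areal scale at 47.3°: h·k = 1.000 × 1.123 = 1.123.
Areal scale at 19°: h·k = 1.000 × 0.8054 = 0.8054.
Ratio = 1.123/0.8054 ≈ 1.39.

1.39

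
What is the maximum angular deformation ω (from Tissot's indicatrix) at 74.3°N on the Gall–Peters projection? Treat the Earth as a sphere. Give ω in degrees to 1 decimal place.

Gall–Peters is a cylindrical equal-area projection with standard parallels at ±45°. Cylindrical equal-area (φ₀ = 45°): h = cos φ / cos 45° along meridians, k = cos 45° / cos φ along parallels; h·k = 1.
At 74.3°: h = 0.3827, k = 2.613; principal scales a = 2.613, b = 0.3827.
sin(ω/2) = (a − b)/(a + b) = 2.230/2.996 = 0.7445, so ω = 2 arcsin(0.7445) ≈ 96.2°.

96.2°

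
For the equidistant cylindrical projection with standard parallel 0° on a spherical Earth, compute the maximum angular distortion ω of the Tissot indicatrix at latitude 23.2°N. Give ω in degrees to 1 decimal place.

For the equirectangular projection with φ₀ = 0 (plate carrée), h = 1 along meridians and k = sec φ along parallels.
At 23.2°: h = 1.000, k = 1.088; principal scales a = 1.088, b = 1.000.
sin(ω/2) = (a − b)/(a + b) = 0.08798/2.088 = 0.04214, so ω = 2 arcsin(0.04214) ≈ 4.8°.

4.8°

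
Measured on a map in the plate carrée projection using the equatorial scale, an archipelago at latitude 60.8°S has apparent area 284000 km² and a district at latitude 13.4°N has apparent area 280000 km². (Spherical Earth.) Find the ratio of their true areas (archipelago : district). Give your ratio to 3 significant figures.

On the plate carrée, areal scale = h·k = 1 × sec φ, so true area = apparent × cos φ.
True area of archipelago: 284000 × cos(60.8°) = 284000 × 0.4879 = 138600 km².
True area of district: 280000 × cos(13.4°) = 280000 × 0.9728 = 272400 km².
Ratio = 138600 / 272400 ≈ 0.509.

0.509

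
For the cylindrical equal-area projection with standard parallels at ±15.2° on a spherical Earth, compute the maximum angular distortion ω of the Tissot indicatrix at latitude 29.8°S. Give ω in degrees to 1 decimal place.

For cylindrical equal-area with standard parallel φ₀, h = cos φ / cos φ₀ and k = cos φ₀ / cos φ, so h·k = 1.
At 29.8°: h = 0.8992, k = 1.112; principal scales a = 1.112, b = 0.8992.
sin(ω/2) = (a − b)/(a + b) = 0.2128/2.011 = 0.1058, so ω = 2 arcsin(0.1058) ≈ 12.1°.

12.1°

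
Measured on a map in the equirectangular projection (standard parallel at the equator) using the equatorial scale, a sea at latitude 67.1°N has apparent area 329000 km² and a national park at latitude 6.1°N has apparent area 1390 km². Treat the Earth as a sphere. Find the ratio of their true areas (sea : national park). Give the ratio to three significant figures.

92.6

Plate carrée has h = 1 and k = sec φ, giving areal scale sec φ; true area = (apparent area) · cos φ.
True area of sea: 329000 × cos(67.1°) = 329000 × 0.3891 = 128000 km².
True area of national park: 1390 × cos(6.1°) = 1390 × 0.9943 = 1382 km².
Ratio = 128000 / 1382 ≈ 92.6.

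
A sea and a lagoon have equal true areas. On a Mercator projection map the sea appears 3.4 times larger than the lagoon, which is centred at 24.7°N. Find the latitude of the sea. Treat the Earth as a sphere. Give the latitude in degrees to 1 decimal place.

On Mercator, (apparent₁)/(apparent₂) = sec²φ₁ / sec²φ₂ when true areas are equal.
cos²φ₂ / cos²φ₁ = 3.4  ⇒  cos φ₁ = cos 24.7° / √3.4 = 0.9085/1.844 = 0.4927.
φ₁ = arccos(0.4927) ≈ 60.5°.

60.5°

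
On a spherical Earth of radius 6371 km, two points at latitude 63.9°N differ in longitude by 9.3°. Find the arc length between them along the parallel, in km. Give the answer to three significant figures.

455 km

Arc length along a parallel = R cos φ · Δλ (with Δλ in radians).
= 6371 × cos 63.9° × (9.3° × π/180) = 6371 × 0.4399 × 0.1623 ≈ 455 km.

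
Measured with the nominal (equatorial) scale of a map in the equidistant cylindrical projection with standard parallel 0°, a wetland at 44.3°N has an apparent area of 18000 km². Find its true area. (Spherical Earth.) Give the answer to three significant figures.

12900 km²

For the equirectangular projection with φ₀ = 0 (plate carrée), h = 1 along meridians and k = sec φ along parallels.
Areal scale = h·k = 1 × sec φ; at 44.3°, h = 1.000, k = 1.397, so h·k = 1.397.
True area = apparent / (areal scale) = 18000 / 1.397 ≈ 12900 km².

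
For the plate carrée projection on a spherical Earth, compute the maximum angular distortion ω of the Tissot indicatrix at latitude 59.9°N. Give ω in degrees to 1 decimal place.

Plate carrée maps x = Rλ, y = Rφ. The meridian scale is h = 1 and the parallel scale is k = 1/cos φ = sec φ.
At 59.9°: h = 1.000, k = 1.994; principal scales a = 1.994, b = 1.000.
sin(ω/2) = (a − b)/(a + b) = 0.9940/2.994 = 0.3320, so ω = 2 arcsin(0.3320) ≈ 38.8°.

38.8°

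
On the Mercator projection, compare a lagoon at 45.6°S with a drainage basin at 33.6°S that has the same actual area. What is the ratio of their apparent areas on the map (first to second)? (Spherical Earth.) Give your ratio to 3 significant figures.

1.42

Mercator areal scale is sec²φ.
At 45.6°: sec²(45.6°) = 1/0.6997² = 2.043.
At 33.6°: sec²(33.6°) = 1/0.8329² = 1.441.
Ratio = 2.043/1.441 = cos²(33.6°)/cos²(45.6°) ≈ 1.42.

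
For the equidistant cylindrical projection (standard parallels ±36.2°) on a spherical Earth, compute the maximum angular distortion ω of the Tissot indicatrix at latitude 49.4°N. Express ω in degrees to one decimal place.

12.3°

The equidistant cylindrical projection with φ₀ = 36.2° has h = 1 (meridians true) and k = cos φ₀ / cos φ along parallels.
At 49.4°: h = 1.000, k = 1.240; principal scales a = 1.240, b = 1.000.
sin(ω/2) = (a − b)/(a + b) = 0.2400/2.240 = 0.1071, so ω = 2 arcsin(0.1071) ≈ 12.3°.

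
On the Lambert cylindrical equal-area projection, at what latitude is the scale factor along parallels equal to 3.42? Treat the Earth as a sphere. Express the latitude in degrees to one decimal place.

73.0°

The Lambert cylindrical equal-area projection is the cylindrical equal-area projection with its standard parallel at the equator (φ₀ = 0). A cylindrical equal-area projection with standard parallel φ₀ has meridian scale h = cos φ / cos φ₀ and parallel scale k = cos φ₀ / cos φ (so areas are preserved, h·k = 1).
k = cos φ₀ / cos φ = 3.42  ⇒  cos φ = cos 0° / 3.42 = 0.2924.
φ = arccos(0.2924) ≈ 73.0°.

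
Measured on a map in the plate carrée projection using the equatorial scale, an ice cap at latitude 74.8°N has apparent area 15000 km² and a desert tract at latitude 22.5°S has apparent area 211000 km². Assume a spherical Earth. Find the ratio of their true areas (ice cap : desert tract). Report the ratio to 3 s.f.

Plate carrée has h = 1 and k = sec φ, giving areal scale sec φ; true area = (apparent area) · cos φ.
True area of ice cap: 15000 × cos(74.8°) = 15000 × 0.2622 = 3933 km².
True area of desert tract: 211000 × cos(22.5°) = 211000 × 0.9239 = 194900 km².
Ratio = 3933 / 194900 ≈ 0.0202.

0.0202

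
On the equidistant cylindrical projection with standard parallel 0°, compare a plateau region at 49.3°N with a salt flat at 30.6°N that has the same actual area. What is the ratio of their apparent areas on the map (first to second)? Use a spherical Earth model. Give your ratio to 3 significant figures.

For the equirectangular projection with φ₀ = 0 (plate carrée), h = 1 along meridians and k = sec φ along parallels.
Areal scale at 49.3°: h·k = 1.000 × 1.534 = 1.534.
Areal scale at 30.6°: h·k = 1.000 × 1.162 = 1.162.
Ratio = 1.534/1.162 ≈ 1.32.

1.32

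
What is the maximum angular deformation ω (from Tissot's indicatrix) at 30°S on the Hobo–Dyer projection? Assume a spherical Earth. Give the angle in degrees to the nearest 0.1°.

10.0°

Hobo–Dyer is a cylindrical equal-area projection with standard parallels at ±37.5°. Cylindrical equal-area (φ₀ = 37.5°): h = cos φ / cos 37.5° along meridians, k = cos 37.5° / cos φ along parallels; h·k = 1.
At 30°: h = 1.092, k = 0.9161; principal scales a = 1.092, b = 0.9161.
sin(ω/2) = (a − b)/(a + b) = 0.1755/2.008 = 0.08742, so ω = 2 arcsin(0.08742) ≈ 10.0°.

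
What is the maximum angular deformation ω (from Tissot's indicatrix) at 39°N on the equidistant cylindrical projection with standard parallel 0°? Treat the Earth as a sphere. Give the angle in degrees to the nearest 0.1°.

In the plate carrée (x = Rλ, y = Rφ), meridians are true-scale (h = 1) and parallels are stretched by k = sec φ.
At 39°: h = 1.000, k = 1.287; principal scales a = 1.287, b = 1.000.
sin(ω/2) = (a − b)/(a + b) = 0.2868/2.287 = 0.1254, so ω = 2 arcsin(0.1254) ≈ 14.4°.

14.4°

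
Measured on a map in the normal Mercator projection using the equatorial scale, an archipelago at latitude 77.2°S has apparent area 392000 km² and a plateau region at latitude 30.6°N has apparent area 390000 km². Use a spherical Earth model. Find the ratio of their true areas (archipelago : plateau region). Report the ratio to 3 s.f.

Mercator's areal exaggeration is sec²φ; hence true area = (apparent area) · cos²φ.
True area of archipelago: 392000 × cos²(77.2°) = 392000 × 0.04908 = 19240 km².
True area of plateau region: 390000 × cos²(30.6°) = 390000 × 0.7409 = 288900 km².
Ratio = 19240 / 288900 ≈ 0.0666.

0.0666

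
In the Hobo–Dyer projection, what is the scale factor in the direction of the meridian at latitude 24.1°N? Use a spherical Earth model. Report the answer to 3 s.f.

Hobo–Dyer is a cylindrical equal-area projection with standard parallels at ±37.5°. Cylindrical equal-area (φ₀ = 37.5°): h = cos φ / cos 37.5° along meridians, k = cos 37.5° / cos φ along parallels; h·k = 1.
h = cos 24.1° / cos 37.5° = 0.9128/0.7934 = 1.151.

1.15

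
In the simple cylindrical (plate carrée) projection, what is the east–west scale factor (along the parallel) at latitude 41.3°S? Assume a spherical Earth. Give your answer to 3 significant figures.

In the plate carrée (x = Rλ, y = Rφ), meridians are true-scale (h = 1) and parallels are stretched by k = sec φ.
k = 1/cos 41.3° = 1/0.7513 = 1.331.

1.33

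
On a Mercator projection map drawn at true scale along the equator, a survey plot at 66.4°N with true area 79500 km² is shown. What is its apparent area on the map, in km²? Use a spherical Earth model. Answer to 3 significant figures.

496000 km²

Mercator is conformal, so the point scale is isotropic: h = k = sec φ = 1/cos φ.
Areal scale = k² = sec²φ = 1/cos²(66.4°) = 1/0.4003² = 6.239.
Apparent area = 79500 × 6.239 ≈ 496000 km².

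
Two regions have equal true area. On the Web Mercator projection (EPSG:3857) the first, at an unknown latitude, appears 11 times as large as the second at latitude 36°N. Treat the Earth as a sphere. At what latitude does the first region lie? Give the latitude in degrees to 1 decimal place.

On Mercator, (apparent₁)/(apparent₂) = sec²φ₁ / sec²φ₂ when true areas are equal.
cos²φ₂ / cos²φ₁ = 11  ⇒  cos φ₁ = cos 36° / √11 = 0.8090/3.317 = 0.2439.
φ₁ = arccos(0.2439) ≈ 75.9°.

75.9°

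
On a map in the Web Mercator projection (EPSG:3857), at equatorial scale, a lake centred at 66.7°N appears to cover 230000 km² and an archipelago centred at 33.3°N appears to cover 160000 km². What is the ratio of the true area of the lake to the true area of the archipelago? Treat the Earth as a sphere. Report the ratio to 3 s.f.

0.322

Mercator's areal exaggeration is sec²φ; hence true area = (apparent area) · cos²φ.
True area of lake: 230000 × cos²(66.7°) = 230000 × 0.1565 = 35980 km².
True area of archipelago: 160000 × cos²(33.3°) = 160000 × 0.6986 = 111800 km².
Ratio = 35980 / 111800 ≈ 0.322.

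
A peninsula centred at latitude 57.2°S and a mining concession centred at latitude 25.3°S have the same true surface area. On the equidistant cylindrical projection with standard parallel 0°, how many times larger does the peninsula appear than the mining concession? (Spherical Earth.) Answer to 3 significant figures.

1.67

Plate carrée maps x = Rλ, y = Rφ. The meridian scale is h = 1 and the parallel scale is k = 1/cos φ = sec φ.
Areal scale at 57.2°: h·k = 1.000 × 1.846 = 1.846.
Areal scale at 25.3°: h·k = 1.000 × 1.106 = 1.106.
Ratio = 1.846/1.106 ≈ 1.67.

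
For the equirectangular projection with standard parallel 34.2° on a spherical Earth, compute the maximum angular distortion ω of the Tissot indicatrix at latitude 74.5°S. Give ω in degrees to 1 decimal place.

The equidistant cylindrical projection with φ₀ = 34.2° has h = 1 (meridians true) and k = cos φ₀ / cos φ along parallels.
At 74.5°: h = 1.000, k = 3.095; principal scales a = 3.095, b = 1.000.
sin(ω/2) = (a − b)/(a + b) = 2.095/4.095 = 0.5116, so ω = 2 arcsin(0.5116) ≈ 61.5°.

61.5°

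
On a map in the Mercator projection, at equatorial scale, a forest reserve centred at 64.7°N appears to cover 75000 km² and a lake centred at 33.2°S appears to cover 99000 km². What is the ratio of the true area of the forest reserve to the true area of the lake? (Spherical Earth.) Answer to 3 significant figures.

0.198

On Mercator the areal scale is sec²φ, so true area = apparent × cos²φ.
True area of forest reserve: 75000 × cos²(64.7°) = 75000 × 0.1826 = 13700 km².
True area of lake: 99000 × cos²(33.2°) = 99000 × 0.7002 = 69320 km².
Ratio = 13700 / 69320 ≈ 0.198.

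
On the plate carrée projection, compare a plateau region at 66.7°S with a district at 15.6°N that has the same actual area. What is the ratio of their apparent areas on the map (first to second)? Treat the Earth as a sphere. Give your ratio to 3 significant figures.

For the equirectangular projection with φ₀ = 0 (plate carrée), h = 1 along meridians and k = sec φ along parallels.
Areal scale at 66.7°: h·k = 1.000 × 2.528 = 2.528.
Areal scale at 15.6°: h·k = 1.000 × 1.038 = 1.038.
Ratio = 2.528/1.038 ≈ 2.44.

2.44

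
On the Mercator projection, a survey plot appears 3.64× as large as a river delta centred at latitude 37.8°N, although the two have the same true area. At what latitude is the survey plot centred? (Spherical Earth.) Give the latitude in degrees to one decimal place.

65.5°

On Mercator, (apparent₁)/(apparent₂) = sec²φ₁ / sec²φ₂ when true areas are equal.
cos²φ₂ / cos²φ₁ = 3.64  ⇒  cos φ₁ = cos 37.8° / √3.64 = 0.7902/1.908 = 0.4142.
φ₁ = arccos(0.4142) ≈ 65.5°.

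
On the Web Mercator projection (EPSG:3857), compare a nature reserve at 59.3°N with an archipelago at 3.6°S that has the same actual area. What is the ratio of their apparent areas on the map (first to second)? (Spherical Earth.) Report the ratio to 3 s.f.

Mercator is conformal with k = sec φ, so areal scale = k² = sec²φ.
At 59.3°: sec²(59.3°) = 1/0.5105² = 3.837.
At 3.6°: sec²(3.6°) = 1/0.9980² = 1.004.
Ratio = 3.837/1.004 = cos²(3.6°)/cos²(59.3°) ≈ 3.82.

3.82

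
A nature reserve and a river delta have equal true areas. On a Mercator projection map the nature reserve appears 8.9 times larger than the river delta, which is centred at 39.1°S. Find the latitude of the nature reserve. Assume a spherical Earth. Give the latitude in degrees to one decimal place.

For equal true areas on Mercator, apparent areas scale as sec²φ, so the ratio is cos²φ₂ / cos²φ₁.
cos²φ₂ / cos²φ₁ = 8.9  ⇒  cos φ₁ = cos 39.1° / √8.9 = 0.7760/2.983 = 0.2601.
φ₁ = arccos(0.2601) ≈ 74.9°.

74.9°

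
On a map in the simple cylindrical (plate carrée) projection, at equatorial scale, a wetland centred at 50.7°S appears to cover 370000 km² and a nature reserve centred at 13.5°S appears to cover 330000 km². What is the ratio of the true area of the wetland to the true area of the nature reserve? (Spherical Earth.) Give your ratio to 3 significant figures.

0.730

Plate carrée has h = 1 and k = sec φ, giving areal scale sec φ; true area = (apparent area) · cos φ.
True area of wetland: 370000 × cos(50.7°) = 370000 × 0.6334 = 234400 km².
True area of nature reserve: 330000 × cos(13.5°) = 330000 × 0.9724 = 320900 km².
Ratio = 234400 / 320900 ≈ 0.730.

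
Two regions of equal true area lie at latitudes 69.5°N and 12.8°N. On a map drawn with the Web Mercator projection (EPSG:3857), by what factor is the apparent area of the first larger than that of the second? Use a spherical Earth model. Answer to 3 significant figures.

7.75

Mercator is conformal with k = sec φ, so areal scale = k² = sec²φ.
At 69.5°: sec²(69.5°) = 1/0.3502² = 8.154.
At 12.8°: sec²(12.8°) = 1/0.9751² = 1.052.
Ratio = 8.154/1.052 = cos²(12.8°)/cos²(69.5°) ≈ 7.75.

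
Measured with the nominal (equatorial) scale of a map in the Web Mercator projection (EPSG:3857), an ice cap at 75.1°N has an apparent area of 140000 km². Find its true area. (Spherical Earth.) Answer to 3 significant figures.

9260 km²

The Mercator projection is conformal; its linear scale factor is the same in every direction and equals sec φ = 1/cos φ.
Areal scale = k² = sec²φ = 1/cos²(75.1°) = 1/0.2571² = 15.12.
True area = apparent / (areal scale) = 140000 / 15.12 ≈ 9260 km².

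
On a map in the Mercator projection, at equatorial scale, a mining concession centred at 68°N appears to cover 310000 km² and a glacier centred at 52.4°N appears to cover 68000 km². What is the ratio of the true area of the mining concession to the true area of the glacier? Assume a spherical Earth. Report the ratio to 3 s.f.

1.72

On Mercator the areal scale is sec²φ, so true area = apparent × cos²φ.
True area of mining concession: 310000 × cos²(68°) = 310000 × 0.1403 = 43500 km².
True area of glacier: 68000 × cos²(52.4°) = 68000 × 0.3723 = 25310 km².
Ratio = 43500 / 25310 ≈ 1.72.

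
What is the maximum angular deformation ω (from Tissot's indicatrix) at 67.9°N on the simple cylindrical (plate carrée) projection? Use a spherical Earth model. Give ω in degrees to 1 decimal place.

For the equirectangular projection with φ₀ = 0 (plate carrée), h = 1 along meridians and k = sec φ along parallels.
At 67.9°: h = 1.000, k = 2.658; principal scales a = 2.658, b = 1.000.
sin(ω/2) = (a − b)/(a + b) = 1.658/3.658 = 0.4533, so ω = 2 arcsin(0.4533) ≈ 53.9°.

53.9°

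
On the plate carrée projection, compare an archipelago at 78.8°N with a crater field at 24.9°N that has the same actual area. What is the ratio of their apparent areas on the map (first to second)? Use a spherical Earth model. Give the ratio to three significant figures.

4.67

For the equirectangular projection with φ₀ = 0 (plate carrée), h = 1 along meridians and k = sec φ along parallels.
Areal scale at 78.8°: h·k = 1.000 × 5.148 = 5.148.
Areal scale at 24.9°: h·k = 1.000 × 1.102 = 1.102.
Ratio = 5.148/1.102 ≈ 4.67.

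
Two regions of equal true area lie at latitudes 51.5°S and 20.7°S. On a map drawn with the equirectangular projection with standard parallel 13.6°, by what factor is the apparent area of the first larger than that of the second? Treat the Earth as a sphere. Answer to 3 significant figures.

With standard parallel φ₀ = 13.6°, the equirectangular projection gives x = Rλ cos φ₀, y = Rφ, so h = 1 and k = cos 13.6° / cos φ.
Areal scale at 51.5°: h·k = 1.000 × 1.561 = 1.561.
Areal scale at 20.7°: h·k = 1.000 × 1.039 = 1.039.
Ratio = 1.561/1.039 ≈ 1.50.

1.50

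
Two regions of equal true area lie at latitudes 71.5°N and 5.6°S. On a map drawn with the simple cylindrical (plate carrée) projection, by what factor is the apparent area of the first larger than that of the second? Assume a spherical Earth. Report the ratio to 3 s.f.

In the plate carrée (x = Rλ, y = Rφ), meridians are true-scale (h = 1) and parallels are stretched by k = sec φ.
Areal scale at 71.5°: h·k = 1.000 × 3.152 = 3.152.
Areal scale at 5.6°: h·k = 1.000 × 1.005 = 1.005.
Ratio = 3.152/1.005 ≈ 3.14.

3.14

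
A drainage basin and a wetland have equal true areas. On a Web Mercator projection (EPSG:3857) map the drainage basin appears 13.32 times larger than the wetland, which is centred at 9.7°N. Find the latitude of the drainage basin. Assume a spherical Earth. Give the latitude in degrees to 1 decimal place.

74.3°

For equal true areas on Mercator, apparent areas scale as sec²φ, so the ratio is cos²φ₂ / cos²φ₁.
cos²φ₂ / cos²φ₁ = 13.32  ⇒  cos φ₁ = cos 9.7° / √13.32 = 0.9857/3.650 = 0.2701.
φ₁ = arccos(0.2701) ≈ 74.3°.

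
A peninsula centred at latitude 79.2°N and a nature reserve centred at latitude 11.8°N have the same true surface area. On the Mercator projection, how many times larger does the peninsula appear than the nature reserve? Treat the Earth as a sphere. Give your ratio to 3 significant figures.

27.3

On Mercator, area is exaggerated by sec²φ = 1/cos²φ.
At 79.2°: sec²(79.2°) = 1/0.1874² = 28.48.
At 11.8°: sec²(11.8°) = 1/0.9789² = 1.044.
Ratio = 28.48/1.044 = cos²(11.8°)/cos²(79.2°) ≈ 27.3.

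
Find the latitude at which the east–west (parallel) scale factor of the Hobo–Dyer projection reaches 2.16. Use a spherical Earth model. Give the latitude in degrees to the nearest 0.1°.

The Hobo–Dyer projection is cylindrical equal-area with φ₀ = 37.5°. For cylindrical equal-area with standard parallel φ₀, h = cos φ / cos φ₀ and k = cos φ₀ / cos φ, so h·k = 1.
k = cos φ₀ / cos φ = 2.16  ⇒  cos φ = cos 37.5° / 2.16 = 0.3673.
φ = arccos(0.3673) ≈ 68.5°.

68.5°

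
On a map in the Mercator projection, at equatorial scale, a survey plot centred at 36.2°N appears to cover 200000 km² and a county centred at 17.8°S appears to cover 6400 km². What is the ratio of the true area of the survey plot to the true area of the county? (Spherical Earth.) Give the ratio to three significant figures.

22.4

On Mercator the areal scale is sec²φ, so true area = apparent × cos²φ.
True area of survey plot: 200000 × cos²(36.2°) = 200000 × 0.6512 = 130200 km².
True area of county: 6400 × cos²(17.8°) = 6400 × 0.9066 = 5802 km².
Ratio = 130200 / 5802 ≈ 22.4.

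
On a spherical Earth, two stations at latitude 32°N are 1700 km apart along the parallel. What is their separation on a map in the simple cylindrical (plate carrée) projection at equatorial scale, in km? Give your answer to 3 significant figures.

2000 km

For the equirectangular projection with φ₀ = 0 (plate carrée), h = 1 along meridians and k = sec φ along parallels.
Along the parallel, k = sec 32° = 1/0.8480 = 1.179.
Map distance = 1700 × 1.179 ≈ 2000 km.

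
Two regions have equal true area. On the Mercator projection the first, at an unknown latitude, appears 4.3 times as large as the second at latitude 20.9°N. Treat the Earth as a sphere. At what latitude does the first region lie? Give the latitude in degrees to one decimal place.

63.2°

For equal true areas on Mercator, apparent areas scale as sec²φ, so the ratio is cos²φ₂ / cos²φ₁.
cos²φ₂ / cos²φ₁ = 4.3  ⇒  cos φ₁ = cos 20.9° / √4.3 = 0.9342/2.074 = 0.4505.
φ₁ = arccos(0.4505) ≈ 63.2°.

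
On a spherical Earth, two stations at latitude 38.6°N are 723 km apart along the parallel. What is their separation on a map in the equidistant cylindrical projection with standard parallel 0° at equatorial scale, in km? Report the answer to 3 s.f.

Plate carrée maps x = Rλ, y = Rφ. The meridian scale is h = 1 and the parallel scale is k = 1/cos φ = sec φ.
Along the parallel, k = sec 38.6° = 1/0.7815 = 1.280.
Map distance = 723 × 1.280 ≈ 925 km.

925 km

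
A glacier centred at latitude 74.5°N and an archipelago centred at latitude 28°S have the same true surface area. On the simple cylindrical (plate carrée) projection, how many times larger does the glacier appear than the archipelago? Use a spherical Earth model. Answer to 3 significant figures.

3.30

In the plate carrée (x = Rλ, y = Rφ), meridians are true-scale (h = 1) and parallels are stretched by k = sec φ.
Areal scale at 74.5°: h·k = 1.000 × 3.742 = 3.742.
Areal scale at 28°: h·k = 1.000 × 1.133 = 1.133.
Ratio = 3.742/1.133 ≈ 3.30.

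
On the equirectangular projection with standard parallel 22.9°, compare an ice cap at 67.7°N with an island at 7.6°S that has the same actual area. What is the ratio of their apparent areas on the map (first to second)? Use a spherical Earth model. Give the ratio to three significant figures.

With standard parallel φ₀ = 22.9°, the equirectangular projection gives x = Rλ cos φ₀, y = Rφ, so h = 1 and k = cos 22.9° / cos φ.
Areal scale at 67.7°: h·k = 1.000 × 2.428 = 2.428.
Areal scale at 7.6°: h·k = 1.000 × 0.9293 = 0.9293.
Ratio = 2.428/0.9293 ≈ 2.61.

2.61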